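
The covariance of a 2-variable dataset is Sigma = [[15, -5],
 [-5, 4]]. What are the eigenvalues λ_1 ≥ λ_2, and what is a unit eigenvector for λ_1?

Step 1 — characteristic polynomial of 2×2 Sigma:
  det(Sigma - λI) = λ² - trace · λ + det = 0.
  trace = 15 + 4 = 19, det = 15·4 - (-5)² = 35.
Step 2 — discriminant:
  Δ = trace² - 4·det = 361 - 140 = 221.
Step 3 — eigenvalues:
  λ = (trace ± √Δ)/2 = (19 ± 14.8661)/2,
  λ_1 = 16.933,  λ_2 = 2.067.

Step 4 — unit eigenvector for λ_1: solve (Sigma - λ_1 I)v = 0. First row:
  (15 - 16.933)·v_x + (-5)·v_y = 0, i.e. (-1.933)·v_x + (-5)·v_y = 0,
  so v ∝ (b, λ_1 - a) = (-5, 1.933); multiply by -1 so the first entry is positive: u = (5, -1.933).
  ||u|| = √((5)² + (-1.933)²) = √(28.7366) ≈ 5.3607,
  v_1 = u/||u|| ≈ (0.9327, -0.3606) (||v_1|| = 1).

λ_1 = 16.933,  λ_2 = 2.067;  v_1 ≈ (0.9327, -0.3606)


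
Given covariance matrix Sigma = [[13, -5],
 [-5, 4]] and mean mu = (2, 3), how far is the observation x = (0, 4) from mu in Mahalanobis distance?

Step 1 — centre the observation: (x - mu) = (-2, 1).

Step 2 — invert Sigma. det(Sigma) = 13·4 - (-5)² = 27.
  Sigma^{-1} = (1/det) · [[d, -b], [-b, a]] = [[0.1481, 0.1852],
 [0.1852, 0.4815]].

Step 3 — form the quadratic (x - mu)^T · Sigma^{-1} · (x - mu):
  Sigma^{-1} · (x - mu) = (-0.1111, 0.1111).
  (x - mu)^T · [Sigma^{-1} · (x - mu)] = (-2)·(-0.1111) + (1)·(0.1111) = 0.3333.

Step 4 — take square root: d = √(0.3333) ≈ 0.5774.

d(x, mu) = √(0.3333) ≈ 0.5774


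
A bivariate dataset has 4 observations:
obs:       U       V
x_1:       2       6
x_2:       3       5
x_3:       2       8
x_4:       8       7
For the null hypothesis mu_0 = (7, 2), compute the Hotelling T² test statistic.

Step 1 — sample mean vector:
  mean(U) = (2 + 3 + 2 + 8) / 4 = 15/4 = 3.75
  mean(V) = (6 + 5 + 8 + 7) / 4 = 26/4 = 6.5
  x̄ = (3.75, 6.5),  deviation x̄ - mu_0 = (3.75, 6.5) - (7, 2) = (-3.25, 4.5).

Step 2 — sample covariance matrix, S[i,j] = (1/(n-1)) · Σ_k (x_{k,i} - mean_i) · (x_{k,j} - mean_j), divisor n-1 = 3:
  S[U,U] = ((-1.75)·(-1.75) + (-0.75)·(-0.75) + (-1.75)·(-1.75) + (4.25)·(4.25)) / 3 = 24.75/3 = 8.25
  S[U,V] = ((-1.75)·(-0.5) + (-0.75)·(-1.5) + (-1.75)·(1.5) + (4.25)·(0.5)) / 3 = 1.5/3 = 0.5
  S[V,V] = ((-0.5)·(-0.5) + (-1.5)·(-1.5) + (1.5)·(1.5) + (0.5)·(0.5)) / 3 = 5/3 = 1.6667
  S = [[8.25, 0.5],
 [0.5, 1.6667]].

Step 3 — invert S. det(S) = 8.25·1.6667 - (0.5)² = 13.5.
  S^{-1} = (1/det) · [[d, -b], [-b, a]] = [[0.1235, -0.037],
 [-0.037, 0.6111]].

Step 4 — quadratic form (x̄ - mu_0)^T · S^{-1} · (x̄ - mu_0):
  S^{-1} · (x̄ - mu_0) = (-0.5679, 2.8704),
  (x̄ - mu_0)^T · [...] = (-3.25)·(-0.5679) + (4.5)·(2.8704) = 14.7623.

Step 5 — scale by n: T² = 4 · 14.7623 = 59.0494.

T² ≈ 59.0494


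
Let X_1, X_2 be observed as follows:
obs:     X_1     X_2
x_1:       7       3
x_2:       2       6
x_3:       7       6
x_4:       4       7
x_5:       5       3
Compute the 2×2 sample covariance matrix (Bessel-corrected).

Step 1 — column means:
  mean(X_1) = (7 + 2 + 7 + 4 + 5) / 5 = 25/5 = 5
  mean(X_2) = (3 + 6 + 6 + 7 + 3) / 5 = 25/5 = 5

Step 2 — sample covariance S[i,j] = (1/(n-1)) · Σ_k (x_{k,i} - mean_i) · (x_{k,j} - mean_j), with n-1 = 4.
  S[X_1,X_1] = ((2)·(2) + (-3)·(-3) + (2)·(2) + (-1)·(-1) + (0)·(0)) / 4 = 18/4 = 4.5
  S[X_1,X_2] = ((2)·(-2) + (-3)·(1) + (2)·(1) + (-1)·(2) + (0)·(-2)) / 4 = -7/4 = -1.75
  S[X_2,X_2] = ((-2)·(-2) + (1)·(1) + (1)·(1) + (2)·(2) + (-2)·(-2)) / 4 = 14/4 = 3.5

S is symmetric (S[j,i] = S[i,j]). Assembling:

S = [[4.5, -1.75],
 [-1.75, 3.5]]


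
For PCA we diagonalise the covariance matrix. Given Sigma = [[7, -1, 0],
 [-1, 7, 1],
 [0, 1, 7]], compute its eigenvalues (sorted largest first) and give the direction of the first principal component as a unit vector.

Step 1 — characteristic polynomial p(λ) = det(λI - Sigma) = λ³ - tr·λ² + c_1·λ - det, where tr = trace, c_1 = sum of the principal 2×2 minors, det = det(Sigma):
  tr = 7 + 7 + 7 = 21,
  c_1 = (7·7 - (-1)²) + (7·7 - (0)²) + (7·7 - (1)²) = 48 + 49 + 48 = 145,
  det = 7·(7·7 - (1)²) - (-1)·((-1)·7 - (1)·(0)) + (0)·((-1)·(1) - 7·(0)) = 7·(48) - (-1)·(-7) + (0)·(-1) = 329.
  So p(λ) = λ³ - 21λ² + 145λ - 329.
Step 2 — look for an integer root (rational root theorem: any rational root is an integer divisor of 329). Testing λ = 7:
  p(7) = 343 - 1029 + 1015 - 329 = 0  ✓
  Dividing out (λ - 7): p(λ) = (λ - 7)(λ² - 14λ + 47).
Step 3 — remaining eigenvalues from the quadratic λ² - 14λ + 47 = 0:
  Δ = 14² - 4·47 = 196 - 188 = 8,  λ = (14 ± √8)/2 = (14 ± 2.8284)/2 ≈ 8.4142 or 5.5858.
  Sorted: λ_1 = 8.4142,  λ_2 = 7,  λ_3 = 5.5858  (check: sum = 21 = tr ✓).

Step 4 — unit eigenvector for λ_1 ≈ 8.4142: v spans the null space of (Sigma - λ_1 I), whose rows are
  r_1 = (-1.4142, -1, 0),  r_2 = (-1, -1.4142, 1),  r_3 = (0, 1, -1.4142).
  v is orthogonal to every row, so take v ∝ r_1 × r_2 = ((-1)·(1) - (0)·(-1.4142), (0)·(-1) - (-1.4142)·(1), (-1.4142)·(-1.4142) - (-1)·(-1)) ≈ (-1, 1.4142, 1).
  Rescale (multiply by -1 so the first nonzero entry is positive): u = (1, -1.4142, -1).
  ||u|| = √((1)² + (-1.4142)² + (-1)²) = √(4) ≈ 2,  v_1 = u/||u|| ≈ (0.5, -0.7071, -0.5) (||v_1|| = 1).

λ_1 = 8.4142,  λ_2 = 7,  λ_3 = 5.5858;  v_1 ≈ (0.5, -0.7071, -0.5)


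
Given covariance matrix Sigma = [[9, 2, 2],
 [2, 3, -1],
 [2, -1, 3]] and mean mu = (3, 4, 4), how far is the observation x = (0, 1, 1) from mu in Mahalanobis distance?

Step 1 — centre the observation: (x - mu) = (-3, -3, -3).

Step 2 — invert Sigma (cofactor / det for 3×3, or solve directly):
  Sigma^{-1} = [[0.2, -0.2, -0.2],
 [-0.2, 0.575, 0.325],
 [-0.2, 0.325, 0.575]].

Step 3 — form the quadratic (x - mu)^T · Sigma^{-1} · (x - mu):
  Sigma^{-1} · (x - mu) = (0.6, -2.1, -2.1).
  (x - mu)^T · [Sigma^{-1} · (x - mu)] = (-3)·(0.6) + (-3)·(-2.1) + (-3)·(-2.1) = 10.8.

Step 4 — take square root: d = √(10.8) ≈ 3.2863.

d(x, mu) = √(10.8) ≈ 3.2863


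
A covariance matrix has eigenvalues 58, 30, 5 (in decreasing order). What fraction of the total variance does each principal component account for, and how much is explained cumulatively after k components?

Step 1 — total variance = trace(Sigma) = Σ λ_i = 58 + 30 + 5 = 93.

Step 2 — fraction explained by component i = λ_i / Σ λ:
  PC1: 58/93 = 0.6237
  PC2: 30/93 = 0.3226
  PC3: 5/93 = 0.0538

Step 3 — cumulative fraction after k components = (λ_1 + ... + λ_k) / Σ λ:
  k = 1: 58/93 = 0.6237
  k = 2: (58 + 30)/93 = 88/93 = 0.9462
  k = 3: (58 + 30 + 5)/93 = 93/93 = 1

Summary (fraction, with percent):

explained: PC1 0.6237 (62.37%), PC2 0.3226 (32.26%), PC3 0.0538 (5.38%);  cumulative: 0.6237, 0.9462, 1


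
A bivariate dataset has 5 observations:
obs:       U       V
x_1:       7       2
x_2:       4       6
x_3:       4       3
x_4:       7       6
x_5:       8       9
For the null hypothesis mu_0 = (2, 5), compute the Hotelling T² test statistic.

Step 1 — sample mean vector:
  mean(U) = (7 + 4 + 4 + 7 + 8) / 5 = 30/5 = 6
  mean(V) = (2 + 6 + 3 + 6 + 9) / 5 = 26/5 = 5.2
  x̄ = (6, 5.2),  deviation x̄ - mu_0 = (6, 5.2) - (2, 5) = (4, 0.2).

Step 2 — sample covariance matrix, S[i,j] = (1/(n-1)) · Σ_k (x_{k,i} - mean_i) · (x_{k,j} - mean_j), divisor n-1 = 4:
  S[U,U] = ((1)·(1) + (-2)·(-2) + (-2)·(-2) + (1)·(1) + (2)·(2)) / 4 = 14/4 = 3.5
  S[U,V] = ((1)·(-3.2) + (-2)·(0.8) + (-2)·(-2.2) + (1)·(0.8) + (2)·(3.8)) / 4 = 8/4 = 2
  S[V,V] = ((-3.2)·(-3.2) + (0.8)·(0.8) + (-2.2)·(-2.2) + (0.8)·(0.8) + (3.8)·(3.8)) / 4 = 30.8/4 = 7.7
  S = [[3.5, 2],
 [2, 7.7]].

Step 3 — invert S. det(S) = 3.5·7.7 - (2)² = 22.95.
  S^{-1} = (1/det) · [[d, -b], [-b, a]] = [[0.3355, -0.0871],
 [-0.0871, 0.1525]].

Step 4 — quadratic form (x̄ - mu_0)^T · S^{-1} · (x̄ - mu_0):
  S^{-1} · (x̄ - mu_0) = (1.3246, -0.3181),
  (x̄ - mu_0)^T · [...] = (4)·(1.3246) + (0.2)·(-0.3181) = 5.2349.

Step 5 — scale by n: T² = 5 · 5.2349 = 26.1743.

T² ≈ 26.1743


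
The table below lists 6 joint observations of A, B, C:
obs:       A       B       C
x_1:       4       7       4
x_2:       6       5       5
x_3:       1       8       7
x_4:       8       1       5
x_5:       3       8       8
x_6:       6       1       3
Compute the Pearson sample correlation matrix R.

Step 1 — column means:
  mean(A) = (4 + 6 + 1 + 8 + 3 + 6) / 6 = 28/6 = 4.6667
  mean(B) = (7 + 5 + 8 + 1 + 8 + 1) / 6 = 30/6 = 5
  mean(C) = (4 + 5 + 7 + 5 + 8 + 3) / 6 = 32/6 = 5.3333

Step 2 — sample variances and covariances s[i,j] = (1/(n-1)) · Σ_k (x_{k,i} - mean_i) · (x_{k,j} - mean_j), with n-1 = 5:
  s[A,A] = ((-0.6667)·(-0.6667) + (1.3333)·(1.3333) + (-3.6667)·(-3.6667) + (3.3333)·(3.3333) + (-1.6667)·(-1.6667) + (1.3333)·(1.3333)) / 5 = 31.3333/5 = 6.2667
  s[A,B] = ((-0.6667)·(2) + (1.3333)·(0) + (-3.6667)·(3) + (3.3333)·(-4) + (-1.6667)·(3) + (1.3333)·(-4)) / 5 = -36/5 = -7.2
  s[A,C] = ((-0.6667)·(-1.3333) + (1.3333)·(-0.3333) + (-3.6667)·(1.6667) + (3.3333)·(-0.3333) + (-1.6667)·(2.6667) + (1.3333)·(-2.3333)) / 5 = -14.3333/5 = -2.8667
  s[B,B] = ((2)·(2) + (0)·(0) + (3)·(3) + (-4)·(-4) + (3)·(3) + (-4)·(-4)) / 5 = 54/5 = 10.8
  s[B,C] = ((2)·(-1.3333) + (0)·(-0.3333) + (3)·(1.6667) + (-4)·(-0.3333) + (3)·(2.6667) + (-4)·(-2.3333)) / 5 = 21/5 = 4.2
  s[C,C] = ((-1.3333)·(-1.3333) + (-0.3333)·(-0.3333) + (1.6667)·(1.6667) + (-0.3333)·(-0.3333) + (2.6667)·(2.6667) + (-2.3333)·(-2.3333)) / 5 = 17.3333/5 = 3.4667
  Sample standard deviations s_i = √(s[i,i]):
  s(A) = √(6.2667) = 2.5033
  s(B) = √(10.8) = 3.2863
  s(C) = √(3.4667) = 1.8619

Step 3 — r_{ij} = s_{ij} / (s_i · s_j):
  r[A,A] = 1 (diagonal).
  r[A,B] = -7.2 / (2.5033 · 3.2863) = -7.2 / 8.2268 = -0.8752
  r[A,C] = -2.8667 / (2.5033 · 1.8619) = -2.8667 / 4.6609 = -0.615
  r[B,B] = 1 (diagonal).
  r[B,C] = 4.2 / (3.2863 · 1.8619) = 4.2 / 6.1188 = 0.6864
  r[C,C] = 1 (diagonal).

R is symmetric with unit diagonal. Assembling:

R = [[1, -0.8752, -0.615],
 [-0.8752, 1, 0.6864],
 [-0.615, 0.6864, 1]]


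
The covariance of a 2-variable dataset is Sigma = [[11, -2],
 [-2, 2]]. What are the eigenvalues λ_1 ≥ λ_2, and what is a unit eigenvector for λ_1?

Step 1 — characteristic polynomial of 2×2 Sigma:
  det(Sigma - λI) = λ² - trace · λ + det = 0.
  trace = 11 + 2 = 13, det = 11·2 - (-2)² = 18.
Step 2 — discriminant:
  Δ = trace² - 4·det = 169 - 72 = 97.
Step 3 — eigenvalues:
  λ = (trace ± √Δ)/2 = (13 ± 9.8489)/2,
  λ_1 = 11.4244,  λ_2 = 1.5756.

Step 4 — unit eigenvector for λ_1: solve (Sigma - λ_1 I)v = 0. First row:
  (11 - 11.4244)·v_x + (-2)·v_y = 0, i.e. (-0.4244)·v_x + (-2)·v_y = 0,
  so v ∝ (b, λ_1 - a) = (-2, 0.4244); multiply by -1 so the first entry is positive: u = (2, -0.4244).
  ||u|| = √((2)² + (-0.4244)²) = √(4.1801) ≈ 2.0445,
  v_1 = u/||u|| ≈ (0.9782, -0.2076) (||v_1|| = 1).

λ_1 = 11.4244,  λ_2 = 1.5756;  v_1 ≈ (0.9782, -0.2076)


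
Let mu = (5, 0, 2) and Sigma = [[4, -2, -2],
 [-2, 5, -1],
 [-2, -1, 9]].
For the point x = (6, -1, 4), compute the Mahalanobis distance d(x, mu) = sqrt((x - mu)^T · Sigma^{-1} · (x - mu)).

Step 1 — centre the observation: (x - mu) = (1, -1, 2).

Step 2 — invert Sigma (cofactor / det for 3×3, or solve directly):
  Sigma^{-1} = [[0.3929, 0.1786, 0.1071],
 [0.1786, 0.2857, 0.0714],
 [0.1071, 0.0714, 0.1429]].

Step 3 — form the quadratic (x - mu)^T · Sigma^{-1} · (x - mu):
  Sigma^{-1} · (x - mu) = (0.4286, 0.0357, 0.3214).
  (x - mu)^T · [Sigma^{-1} · (x - mu)] = (1)·(0.4286) + (-1)·(0.0357) + (2)·(0.3214) = 1.0357.

Step 4 — take square root: d = √(1.0357) ≈ 1.0177.

d(x, mu) = √(1.0357) ≈ 1.0177


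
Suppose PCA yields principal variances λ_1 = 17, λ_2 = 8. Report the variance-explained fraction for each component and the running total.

Step 1 — total variance = trace(Sigma) = Σ λ_i = 17 + 8 = 25.

Step 2 — fraction explained by component i = λ_i / Σ λ:
  PC1: 17/25 = 0.68
  PC2: 8/25 = 0.32

Step 3 — cumulative fraction after k components = (λ_1 + ... + λ_k) / Σ λ:
  k = 1: 17/25 = 0.68
  k = 2: (17 + 8)/25 = 25/25 = 1

Summary (fraction, with percent):

explained: PC1 0.68 (68%), PC2 0.32 (32%);  cumulative: 0.68, 1


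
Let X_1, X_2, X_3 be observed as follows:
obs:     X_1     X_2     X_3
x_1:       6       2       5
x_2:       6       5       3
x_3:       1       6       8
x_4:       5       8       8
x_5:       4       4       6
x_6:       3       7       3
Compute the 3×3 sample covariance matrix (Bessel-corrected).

Step 1 — column means:
  mean(X_1) = (6 + 6 + 1 + 5 + 4 + 3) / 6 = 25/6 = 4.1667
  mean(X_2) = (2 + 5 + 6 + 8 + 4 + 7) / 6 = 32/6 = 5.3333
  mean(X_3) = (5 + 3 + 8 + 8 + 6 + 3) / 6 = 33/6 = 5.5

Step 2 — sample covariance S[i,j] = (1/(n-1)) · Σ_k (x_{k,i} - mean_i) · (x_{k,j} - mean_j), with n-1 = 5.
  S[X_1,X_1] = ((1.8333)·(1.8333) + (1.8333)·(1.8333) + (-3.1667)·(-3.1667) + (0.8333)·(0.8333) + (-0.1667)·(-0.1667) + (-1.1667)·(-1.1667)) / 5 = 18.8333/5 = 3.7667
  S[X_1,X_2] = ((1.8333)·(-3.3333) + (1.8333)·(-0.3333) + (-3.1667)·(0.6667) + (0.8333)·(2.6667) + (-0.1667)·(-1.3333) + (-1.1667)·(1.6667)) / 5 = -8.3333/5 = -1.6667
  S[X_1,X_3] = ((1.8333)·(-0.5) + (1.8333)·(-2.5) + (-3.1667)·(2.5) + (0.8333)·(2.5) + (-0.1667)·(0.5) + (-1.1667)·(-2.5)) / 5 = -8.5/5 = -1.7
  S[X_2,X_2] = ((-3.3333)·(-3.3333) + (-0.3333)·(-0.3333) + (0.6667)·(0.6667) + (2.6667)·(2.6667) + (-1.3333)·(-1.3333) + (1.6667)·(1.6667)) / 5 = 23.3333/5 = 4.6667
  S[X_2,X_3] = ((-3.3333)·(-0.5) + (-0.3333)·(-2.5) + (0.6667)·(2.5) + (2.6667)·(2.5) + (-1.3333)·(0.5) + (1.6667)·(-2.5)) / 5 = 6/5 = 1.2
  S[X_3,X_3] = ((-0.5)·(-0.5) + (-2.5)·(-2.5) + (2.5)·(2.5) + (2.5)·(2.5) + (0.5)·(0.5) + (-2.5)·(-2.5)) / 5 = 25.5/5 = 5.1

S is symmetric (S[j,i] = S[i,j]). Assembling:

S = [[3.7667, -1.6667, -1.7],
 [-1.6667, 4.6667, 1.2],
 [-1.7, 1.2, 5.1]]


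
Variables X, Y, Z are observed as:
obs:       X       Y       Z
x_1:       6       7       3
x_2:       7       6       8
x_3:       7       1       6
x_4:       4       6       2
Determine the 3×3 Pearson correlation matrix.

Step 1 — column means:
  mean(X) = (6 + 7 + 7 + 4) / 4 = 24/4 = 6
  mean(Y) = (7 + 6 + 1 + 6) / 4 = 20/4 = 5
  mean(Z) = (3 + 8 + 6 + 2) / 4 = 19/4 = 4.75

Step 2 — sample variances and covariances s[i,j] = (1/(n-1)) · Σ_k (x_{k,i} - mean_i) · (x_{k,j} - mean_j), with n-1 = 3:
  s[X,X] = ((0)·(0) + (1)·(1) + (1)·(1) + (-2)·(-2)) / 3 = 6/3 = 2
  s[X,Y] = ((0)·(2) + (1)·(1) + (1)·(-4) + (-2)·(1)) / 3 = -5/3 = -1.6667
  s[X,Z] = ((0)·(-1.75) + (1)·(3.25) + (1)·(1.25) + (-2)·(-2.75)) / 3 = 10/3 = 3.3333
  s[Y,Y] = ((2)·(2) + (1)·(1) + (-4)·(-4) + (1)·(1)) / 3 = 22/3 = 7.3333
  s[Y,Z] = ((2)·(-1.75) + (1)·(3.25) + (-4)·(1.25) + (1)·(-2.75)) / 3 = -8/3 = -2.6667
  s[Z,Z] = ((-1.75)·(-1.75) + (3.25)·(3.25) + (1.25)·(1.25) + (-2.75)·(-2.75)) / 3 = 22.75/3 = 7.5833
  Sample standard deviations s_i = √(s[i,i]):
  s(X) = √(2) = 1.4142
  s(Y) = √(7.3333) = 2.708
  s(Z) = √(7.5833) = 2.7538

Step 3 — r_{ij} = s_{ij} / (s_i · s_j):
  r[X,X] = 1 (diagonal).
  r[X,Y] = -1.6667 / (1.4142 · 2.708) = -1.6667 / 3.8297 = -0.4352
  r[X,Z] = 3.3333 / (1.4142 · 2.7538) = 3.3333 / 3.8944 = 0.8559
  r[Y,Y] = 1 (diagonal).
  r[Y,Z] = -2.6667 / (2.708 · 2.7538) = -2.6667 / 7.4573 = -0.3576
  r[Z,Z] = 1 (diagonal).

R is symmetric with unit diagonal. Assembling:

R = [[1, -0.4352, 0.8559],
 [-0.4352, 1, -0.3576],
 [0.8559, -0.3576, 1]]


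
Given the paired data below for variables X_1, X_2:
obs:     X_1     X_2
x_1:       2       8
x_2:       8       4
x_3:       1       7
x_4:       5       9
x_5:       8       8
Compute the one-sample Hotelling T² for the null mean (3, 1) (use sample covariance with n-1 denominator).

Step 1 — sample mean vector:
  mean(X_1) = (2 + 8 + 1 + 5 + 8) / 5 = 24/5 = 4.8
  mean(X_2) = (8 + 4 + 7 + 9 + 8) / 5 = 36/5 = 7.2
  x̄ = (4.8, 7.2),  deviation x̄ - mu_0 = (4.8, 7.2) - (3, 1) = (1.8, 6.2).

Step 2 — sample covariance matrix, S[i,j] = (1/(n-1)) · Σ_k (x_{k,i} - mean_i) · (x_{k,j} - mean_j), divisor n-1 = 4:
  S[X_1,X_1] = ((-2.8)·(-2.8) + (3.2)·(3.2) + (-3.8)·(-3.8) + (0.2)·(0.2) + (3.2)·(3.2)) / 4 = 42.8/4 = 10.7
  S[X_1,X_2] = ((-2.8)·(0.8) + (3.2)·(-3.2) + (-3.8)·(-0.2) + (0.2)·(1.8) + (3.2)·(0.8)) / 4 = -8.8/4 = -2.2
  S[X_2,X_2] = ((0.8)·(0.8) + (-3.2)·(-3.2) + (-0.2)·(-0.2) + (1.8)·(1.8) + (0.8)·(0.8)) / 4 = 14.8/4 = 3.7
  S = [[10.7, -2.2],
 [-2.2, 3.7]].

Step 3 — invert S. det(S) = 10.7·3.7 - (-2.2)² = 34.75.
  S^{-1} = (1/det) · [[d, -b], [-b, a]] = [[0.1065, 0.0633],
 [0.0633, 0.3079]].

Step 4 — quadratic form (x̄ - mu_0)^T · S^{-1} · (x̄ - mu_0):
  S^{-1} · (x̄ - mu_0) = (0.5842, 2.023),
  (x̄ - mu_0)^T · [...] = (1.8)·(0.5842) + (6.2)·(2.023) = 13.5942.

Step 5 — scale by n: T² = 5 · 13.5942 = 67.9712.

T² ≈ 67.9712


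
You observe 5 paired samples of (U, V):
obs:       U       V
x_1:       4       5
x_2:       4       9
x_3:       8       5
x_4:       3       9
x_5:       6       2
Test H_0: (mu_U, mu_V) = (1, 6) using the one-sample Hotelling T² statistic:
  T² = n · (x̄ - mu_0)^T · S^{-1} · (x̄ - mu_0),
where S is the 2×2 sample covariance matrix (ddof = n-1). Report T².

Step 1 — sample mean vector:
  mean(U) = (4 + 4 + 8 + 3 + 6) / 5 = 25/5 = 5
  mean(V) = (5 + 9 + 5 + 9 + 2) / 5 = 30/5 = 6
  x̄ = (5, 6),  deviation x̄ - mu_0 = (5, 6) - (1, 6) = (4, 0).

Step 2 — sample covariance matrix, S[i,j] = (1/(n-1)) · Σ_k (x_{k,i} - mean_i) · (x_{k,j} - mean_j), divisor n-1 = 4:
  S[U,U] = ((-1)·(-1) + (-1)·(-1) + (3)·(3) + (-2)·(-2) + (1)·(1)) / 4 = 16/4 = 4
  S[U,V] = ((-1)·(-1) + (-1)·(3) + (3)·(-1) + (-2)·(3) + (1)·(-4)) / 4 = -15/4 = -3.75
  S[V,V] = ((-1)·(-1) + (3)·(3) + (-1)·(-1) + (3)·(3) + (-4)·(-4)) / 4 = 36/4 = 9
  S = [[4, -3.75],
 [-3.75, 9]].

Step 3 — invert S. det(S) = 4·9 - (-3.75)² = 21.9375.
  S^{-1} = (1/det) · [[d, -b], [-b, a]] = [[0.4103, 0.1709],
 [0.1709, 0.1823]].

Step 4 — quadratic form (x̄ - mu_0)^T · S^{-1} · (x̄ - mu_0):
  S^{-1} · (x̄ - mu_0) = (1.641, 0.6838),
  (x̄ - mu_0)^T · [...] = (4)·(1.641) + (0)·(0.6838) = 6.5641.

Step 5 — scale by n: T² = 5 · 6.5641 = 32.8205.

T² ≈ 32.8205


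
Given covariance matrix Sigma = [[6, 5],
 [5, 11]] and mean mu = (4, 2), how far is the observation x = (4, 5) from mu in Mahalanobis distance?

Step 1 — centre the observation: (x - mu) = (0, 3).

Step 2 — invert Sigma. det(Sigma) = 6·11 - (5)² = 41.
  Sigma^{-1} = (1/det) · [[d, -b], [-b, a]] = [[0.2683, -0.122],
 [-0.122, 0.1463]].

Step 3 — form the quadratic (x - mu)^T · Sigma^{-1} · (x - mu):
  Sigma^{-1} · (x - mu) = (-0.3659, 0.439).
  (x - mu)^T · [Sigma^{-1} · (x - mu)] = (0)·(-0.3659) + (3)·(0.439) = 1.3171.

Step 4 — take square root: d = √(1.3171) ≈ 1.1476.

d(x, mu) = √(1.3171) ≈ 1.1476


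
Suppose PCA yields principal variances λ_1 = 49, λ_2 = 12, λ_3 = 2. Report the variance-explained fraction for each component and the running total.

Step 1 — total variance = trace(Sigma) = Σ λ_i = 49 + 12 + 2 = 63.

Step 2 — fraction explained by component i = λ_i / Σ λ:
  PC1: 49/63 = 0.7778
  PC2: 12/63 = 0.1905
  PC3: 2/63 = 0.0317

Step 3 — cumulative fraction after k components = (λ_1 + ... + λ_k) / Σ λ:
  k = 1: 49/63 = 0.7778
  k = 2: (49 + 12)/63 = 61/63 = 0.9683
  k = 3: (49 + 12 + 2)/63 = 63/63 = 1

Summary (fraction, with percent):

explained: PC1 0.7778 (77.78%), PC2 0.1905 (19.05%), PC3 0.0317 (3.17%);  cumulative: 0.7778, 0.9683, 1


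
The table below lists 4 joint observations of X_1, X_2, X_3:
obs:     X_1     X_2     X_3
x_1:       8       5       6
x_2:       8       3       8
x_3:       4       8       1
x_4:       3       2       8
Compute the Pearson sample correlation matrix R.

Step 1 — column means:
  mean(X_1) = (8 + 8 + 4 + 3) / 4 = 23/4 = 5.75
  mean(X_2) = (5 + 3 + 8 + 2) / 4 = 18/4 = 4.5
  mean(X_3) = (6 + 8 + 1 + 8) / 4 = 23/4 = 5.75

Step 2 — sample variances and covariances s[i,j] = (1/(n-1)) · Σ_k (x_{k,i} - mean_i) · (x_{k,j} - mean_j), with n-1 = 3:
  s[X_1,X_1] = ((2.25)·(2.25) + (2.25)·(2.25) + (-1.75)·(-1.75) + (-2.75)·(-2.75)) / 3 = 20.75/3 = 6.9167
  s[X_1,X_2] = ((2.25)·(0.5) + (2.25)·(-1.5) + (-1.75)·(3.5) + (-2.75)·(-2.5)) / 3 = -1.5/3 = -0.5
  s[X_1,X_3] = ((2.25)·(0.25) + (2.25)·(2.25) + (-1.75)·(-4.75) + (-2.75)·(2.25)) / 3 = 7.75/3 = 2.5833
  s[X_2,X_2] = ((0.5)·(0.5) + (-1.5)·(-1.5) + (3.5)·(3.5) + (-2.5)·(-2.5)) / 3 = 21/3 = 7
  s[X_2,X_3] = ((0.5)·(0.25) + (-1.5)·(2.25) + (3.5)·(-4.75) + (-2.5)·(2.25)) / 3 = -25.5/3 = -8.5
  s[X_3,X_3] = ((0.25)·(0.25) + (2.25)·(2.25) + (-4.75)·(-4.75) + (2.25)·(2.25)) / 3 = 32.75/3 = 10.9167
  Sample standard deviations s_i = √(s[i,i]):
  s(X_1) = √(6.9167) = 2.63
  s(X_2) = √(7) = 2.6458
  s(X_3) = √(10.9167) = 3.304

Step 3 — r_{ij} = s_{ij} / (s_i · s_j):
  r[X_1,X_1] = 1 (diagonal).
  r[X_1,X_2] = -0.5 / (2.63 · 2.6458) = -0.5 / 6.9582 = -0.0719
  r[X_1,X_3] = 2.5833 / (2.63 · 3.304) = 2.5833 / 8.6895 = 0.2973
  r[X_2,X_2] = 1 (diagonal).
  r[X_2,X_3] = -8.5 / (2.6458 · 3.304) = -8.5 / 8.7417 = -0.9724
  r[X_3,X_3] = 1 (diagonal).

R is symmetric with unit diagonal. Assembling:

R = [[1, -0.0719, 0.2973],
 [-0.0719, 1, -0.9724],
 [0.2973, -0.9724, 1]]


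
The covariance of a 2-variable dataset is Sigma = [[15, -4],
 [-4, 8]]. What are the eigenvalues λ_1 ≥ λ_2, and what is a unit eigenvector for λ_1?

Step 1 — characteristic polynomial of 2×2 Sigma:
  det(Sigma - λI) = λ² - trace · λ + det = 0.
  trace = 15 + 8 = 23, det = 15·8 - (-4)² = 104.
Step 2 — discriminant:
  Δ = trace² - 4·det = 529 - 416 = 113.
Step 3 — eigenvalues:
  λ = (trace ± √Δ)/2 = (23 ± 10.6301)/2,
  λ_1 = 16.8151,  λ_2 = 6.1849.

Step 4 — unit eigenvector for λ_1: solve (Sigma - λ_1 I)v = 0. First row:
  (15 - 16.8151)·v_x + (-4)·v_y = 0, i.e. (-1.8151)·v_x + (-4)·v_y = 0,
  so v ∝ (b, λ_1 - a) = (-4, 1.8151); multiply by -1 so the first entry is positive: u = (4, -1.8151).
  ||u|| = √((4)² + (-1.8151)²) = √(19.2945) ≈ 4.3925,
  v_1 = u/||u|| ≈ (0.9106, -0.4132) (||v_1|| = 1).

λ_1 = 16.8151,  λ_2 = 6.1849;  v_1 ≈ (0.9106, -0.4132)


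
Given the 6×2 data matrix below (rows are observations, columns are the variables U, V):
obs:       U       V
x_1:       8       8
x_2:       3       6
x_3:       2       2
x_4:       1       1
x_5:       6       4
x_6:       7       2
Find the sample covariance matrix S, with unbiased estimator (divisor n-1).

Step 1 — column means:
  mean(U) = (8 + 3 + 2 + 1 + 6 + 7) / 6 = 27/6 = 4.5
  mean(V) = (8 + 6 + 2 + 1 + 4 + 2) / 6 = 23/6 = 3.8333

Step 2 — sample covariance S[i,j] = (1/(n-1)) · Σ_k (x_{k,i} - mean_i) · (x_{k,j} - mean_j), with n-1 = 5.
  S[U,U] = ((3.5)·(3.5) + (-1.5)·(-1.5) + (-2.5)·(-2.5) + (-3.5)·(-3.5) + (1.5)·(1.5) + (2.5)·(2.5)) / 5 = 41.5/5 = 8.3
  S[U,V] = ((3.5)·(4.1667) + (-1.5)·(2.1667) + (-2.5)·(-1.8333) + (-3.5)·(-2.8333) + (1.5)·(0.1667) + (2.5)·(-1.8333)) / 5 = 21.5/5 = 4.3
  S[V,V] = ((4.1667)·(4.1667) + (2.1667)·(2.1667) + (-1.8333)·(-1.8333) + (-2.8333)·(-2.8333) + (0.1667)·(0.1667) + (-1.8333)·(-1.8333)) / 5 = 36.8333/5 = 7.3667

S is symmetric (S[j,i] = S[i,j]). Assembling:

S = [[8.3, 4.3],
 [4.3, 7.3667]]


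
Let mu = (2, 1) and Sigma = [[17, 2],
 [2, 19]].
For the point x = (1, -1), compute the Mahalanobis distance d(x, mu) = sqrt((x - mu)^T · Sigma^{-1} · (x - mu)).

Step 1 — centre the observation: (x - mu) = (-1, -2).

Step 2 — invert Sigma. det(Sigma) = 17·19 - (2)² = 319.
  Sigma^{-1} = (1/det) · [[d, -b], [-b, a]] = [[0.0596, -0.0063],
 [-0.0063, 0.0533]].

Step 3 — form the quadratic (x - mu)^T · Sigma^{-1} · (x - mu):
  Sigma^{-1} · (x - mu) = (-0.047, -0.1003).
  (x - mu)^T · [Sigma^{-1} · (x - mu)] = (-1)·(-0.047) + (-2)·(-0.1003) = 0.2476.

Step 4 — take square root: d = √(0.2476) ≈ 0.4976.

d(x, mu) = √(0.2476) ≈ 0.4976


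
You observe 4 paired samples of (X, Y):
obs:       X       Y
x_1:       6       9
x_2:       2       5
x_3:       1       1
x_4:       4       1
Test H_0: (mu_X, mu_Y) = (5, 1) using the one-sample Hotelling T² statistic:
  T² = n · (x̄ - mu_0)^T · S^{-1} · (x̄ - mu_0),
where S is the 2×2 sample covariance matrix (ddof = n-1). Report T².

Step 1 — sample mean vector:
  mean(X) = (6 + 2 + 1 + 4) / 4 = 13/4 = 3.25
  mean(Y) = (9 + 5 + 1 + 1) / 4 = 16/4 = 4
  x̄ = (3.25, 4),  deviation x̄ - mu_0 = (3.25, 4) - (5, 1) = (-1.75, 3).

Step 2 — sample covariance matrix, S[i,j] = (1/(n-1)) · Σ_k (x_{k,i} - mean_i) · (x_{k,j} - mean_j), divisor n-1 = 3:
  S[X,X] = ((2.75)·(2.75) + (-1.25)·(-1.25) + (-2.25)·(-2.25) + (0.75)·(0.75)) / 3 = 14.75/3 = 4.9167
  S[X,Y] = ((2.75)·(5) + (-1.25)·(1) + (-2.25)·(-3) + (0.75)·(-3)) / 3 = 17/3 = 5.6667
  S[Y,Y] = ((5)·(5) + (1)·(1) + (-3)·(-3) + (-3)·(-3)) / 3 = 44/3 = 14.6667
  S = [[4.9167, 5.6667],
 [5.6667, 14.6667]].

Step 3 — invert S. det(S) = 4.9167·14.6667 - (5.6667)² = 40.
  S^{-1} = (1/det) · [[d, -b], [-b, a]] = [[0.3667, -0.1417],
 [-0.1417, 0.1229]].

Step 4 — quadratic form (x̄ - mu_0)^T · S^{-1} · (x̄ - mu_0):
  S^{-1} · (x̄ - mu_0) = (-1.0667, 0.6167),
  (x̄ - mu_0)^T · [...] = (-1.75)·(-1.0667) + (3)·(0.6167) = 3.7167.

Step 5 — scale by n: T² = 4 · 3.7167 = 14.8667.

T² ≈ 14.8667


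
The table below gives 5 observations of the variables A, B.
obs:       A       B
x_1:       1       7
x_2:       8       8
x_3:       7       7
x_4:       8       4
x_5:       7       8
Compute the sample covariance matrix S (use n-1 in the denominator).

Step 1 — column means:
  mean(A) = (1 + 8 + 7 + 8 + 7) / 5 = 31/5 = 6.2
  mean(B) = (7 + 8 + 7 + 4 + 8) / 5 = 34/5 = 6.8

Step 2 — sample covariance S[i,j] = (1/(n-1)) · Σ_k (x_{k,i} - mean_i) · (x_{k,j} - mean_j), with n-1 = 4.
  S[A,A] = ((-5.2)·(-5.2) + (1.8)·(1.8) + (0.8)·(0.8) + (1.8)·(1.8) + (0.8)·(0.8)) / 4 = 34.8/4 = 8.7
  S[A,B] = ((-5.2)·(0.2) + (1.8)·(1.2) + (0.8)·(0.2) + (1.8)·(-2.8) + (0.8)·(1.2)) / 4 = -2.8/4 = -0.7
  S[B,B] = ((0.2)·(0.2) + (1.2)·(1.2) + (0.2)·(0.2) + (-2.8)·(-2.8) + (1.2)·(1.2)) / 4 = 10.8/4 = 2.7

S is symmetric (S[j,i] = S[i,j]). Assembling:

S = [[8.7, -0.7],
 [-0.7, 2.7]]


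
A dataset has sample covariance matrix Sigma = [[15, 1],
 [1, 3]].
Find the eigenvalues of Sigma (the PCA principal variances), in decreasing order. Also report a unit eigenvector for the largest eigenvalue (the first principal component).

Step 1 — characteristic polynomial of 2×2 Sigma:
  det(Sigma - λI) = λ² - trace · λ + det = 0.
  trace = 15 + 3 = 18, det = 15·3 - (1)² = 44.
Step 2 — discriminant:
  Δ = trace² - 4·det = 324 - 176 = 148.
Step 3 — eigenvalues:
  λ = (trace ± √Δ)/2 = (18 ± 12.1655)/2,
  λ_1 = 15.0828,  λ_2 = 2.9172.

Step 4 — unit eigenvector for λ_1: solve (Sigma - λ_1 I)v = 0. First row:
  (15 - 15.0828)·v_x + (1)·v_y = 0, i.e. (-0.0828)·v_x + (1)·v_y = 0,
  so v ∝ (b, λ_1 - a) = (1, 0.0828) = u.
  ||u|| = √((1)² + (0.0828)²) = √(1.0068) ≈ 1.0034,
  v_1 = u/||u|| ≈ (0.9966, 0.0825) (||v_1|| = 1).

λ_1 = 15.0828,  λ_2 = 2.9172;  v_1 ≈ (0.9966, 0.0825)


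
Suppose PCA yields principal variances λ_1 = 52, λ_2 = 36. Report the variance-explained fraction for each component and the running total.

Step 1 — total variance = trace(Sigma) = Σ λ_i = 52 + 36 = 88.

Step 2 — fraction explained by component i = λ_i / Σ λ:
  PC1: 52/88 = 0.5909
  PC2: 36/88 = 0.4091

Step 3 — cumulative fraction after k components = (λ_1 + ... + λ_k) / Σ λ:
  k = 1: 52/88 = 0.5909
  k = 2: (52 + 36)/88 = 88/88 = 1

Summary (fraction, with percent):

explained: PC1 0.5909 (59.09%), PC2 0.4091 (40.91%);  cumulative: 0.5909, 1


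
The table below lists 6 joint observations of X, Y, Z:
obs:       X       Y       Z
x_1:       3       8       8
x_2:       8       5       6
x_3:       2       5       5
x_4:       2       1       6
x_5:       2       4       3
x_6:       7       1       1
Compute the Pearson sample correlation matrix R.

Step 1 — column means:
  mean(X) = (3 + 8 + 2 + 2 + 2 + 7) / 6 = 24/6 = 4
  mean(Y) = (8 + 5 + 5 + 1 + 4 + 1) / 6 = 24/6 = 4
  mean(Z) = (8 + 6 + 5 + 6 + 3 + 1) / 6 = 29/6 = 4.8333

Step 2 — sample variances and covariances s[i,j] = (1/(n-1)) · Σ_k (x_{k,i} - mean_i) · (x_{k,j} - mean_j), with n-1 = 5:
  s[X,X] = ((-1)·(-1) + (4)·(4) + (-2)·(-2) + (-2)·(-2) + (-2)·(-2) + (3)·(3)) / 5 = 38/5 = 7.6
  s[X,Y] = ((-1)·(4) + (4)·(1) + (-2)·(1) + (-2)·(-3) + (-2)·(0) + (3)·(-3)) / 5 = -5/5 = -1
  s[X,Z] = ((-1)·(3.1667) + (4)·(1.1667) + (-2)·(0.1667) + (-2)·(1.1667) + (-2)·(-1.8333) + (3)·(-3.8333)) / 5 = -9/5 = -1.8
  s[Y,Y] = ((4)·(4) + (1)·(1) + (1)·(1) + (-3)·(-3) + (0)·(0) + (-3)·(-3)) / 5 = 36/5 = 7.2
  s[Y,Z] = ((4)·(3.1667) + (1)·(1.1667) + (1)·(0.1667) + (-3)·(1.1667) + (0)·(-1.8333) + (-3)·(-3.8333)) / 5 = 22/5 = 4.4
  s[Z,Z] = ((3.1667)·(3.1667) + (1.1667)·(1.1667) + (0.1667)·(0.1667) + (1.1667)·(1.1667) + (-1.8333)·(-1.8333) + (-3.8333)·(-3.8333)) / 5 = 30.8333/5 = 6.1667
  Sample standard deviations s_i = √(s[i,i]):
  s(X) = √(7.6) = 2.7568
  s(Y) = √(7.2) = 2.6833
  s(Z) = √(6.1667) = 2.4833

Step 3 — r_{ij} = s_{ij} / (s_i · s_j):
  r[X,X] = 1 (diagonal).
  r[X,Y] = -1 / (2.7568 · 2.6833) = -1 / 7.3973 = -0.1352
  r[X,Z] = -1.8 / (2.7568 · 2.4833) = -1.8 / 6.8459 = -0.2629
  r[Y,Y] = 1 (diagonal).
  r[Y,Z] = 4.4 / (2.6833 · 2.4833) = 4.4 / 6.6633 = 0.6603
  r[Z,Z] = 1 (diagonal).

R is symmetric with unit diagonal. Assembling:

R = [[1, -0.1352, -0.2629],
 [-0.1352, 1, 0.6603],
 [-0.2629, 0.6603, 1]]


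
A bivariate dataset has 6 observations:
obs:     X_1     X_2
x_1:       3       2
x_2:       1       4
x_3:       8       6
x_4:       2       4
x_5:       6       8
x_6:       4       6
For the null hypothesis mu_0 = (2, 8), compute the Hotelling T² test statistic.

Step 1 — sample mean vector:
  mean(X_1) = (3 + 1 + 8 + 2 + 6 + 4) / 6 = 24/6 = 4
  mean(X_2) = (2 + 4 + 6 + 4 + 8 + 6) / 6 = 30/6 = 5
  x̄ = (4, 5),  deviation x̄ - mu_0 = (4, 5) - (2, 8) = (2, -3).

Step 2 — sample covariance matrix, S[i,j] = (1/(n-1)) · Σ_k (x_{k,i} - mean_i) · (x_{k,j} - mean_j), divisor n-1 = 5:
  S[X_1,X_1] = ((-1)·(-1) + (-3)·(-3) + (4)·(4) + (-2)·(-2) + (2)·(2) + (0)·(0)) / 5 = 34/5 = 6.8
  S[X_1,X_2] = ((-1)·(-3) + (-3)·(-1) + (4)·(1) + (-2)·(-1) + (2)·(3) + (0)·(1)) / 5 = 18/5 = 3.6
  S[X_2,X_2] = ((-3)·(-3) + (-1)·(-1) + (1)·(1) + (-1)·(-1) + (3)·(3) + (1)·(1)) / 5 = 22/5 = 4.4
  S = [[6.8, 3.6],
 [3.6, 4.4]].

Step 3 — invert S. det(S) = 6.8·4.4 - (3.6)² = 16.96.
  S^{-1} = (1/det) · [[d, -b], [-b, a]] = [[0.2594, -0.2123],
 [-0.2123, 0.4009]].

Step 4 — quadratic form (x̄ - mu_0)^T · S^{-1} · (x̄ - mu_0):
  S^{-1} · (x̄ - mu_0) = (1.1557, -1.6274),
  (x̄ - mu_0)^T · [...] = (2)·(1.1557) + (-3)·(-1.6274) = 7.1934.

Step 5 — scale by n: T² = 6 · 7.1934 = 43.1604.

T² ≈ 43.1604


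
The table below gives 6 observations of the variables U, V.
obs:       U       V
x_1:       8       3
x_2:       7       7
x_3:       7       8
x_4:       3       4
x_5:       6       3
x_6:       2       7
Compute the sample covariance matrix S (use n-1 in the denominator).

Step 1 — column means:
  mean(U) = (8 + 7 + 7 + 3 + 6 + 2) / 6 = 33/6 = 5.5
  mean(V) = (3 + 7 + 8 + 4 + 3 + 7) / 6 = 32/6 = 5.3333

Step 2 — sample covariance S[i,j] = (1/(n-1)) · Σ_k (x_{k,i} - mean_i) · (x_{k,j} - mean_j), with n-1 = 5.
  S[U,U] = ((2.5)·(2.5) + (1.5)·(1.5) + (1.5)·(1.5) + (-2.5)·(-2.5) + (0.5)·(0.5) + (-3.5)·(-3.5)) / 5 = 29.5/5 = 5.9
  S[U,V] = ((2.5)·(-2.3333) + (1.5)·(1.6667) + (1.5)·(2.6667) + (-2.5)·(-1.3333) + (0.5)·(-2.3333) + (-3.5)·(1.6667)) / 5 = -3/5 = -0.6
  S[V,V] = ((-2.3333)·(-2.3333) + (1.6667)·(1.6667) + (2.6667)·(2.6667) + (-1.3333)·(-1.3333) + (-2.3333)·(-2.3333) + (1.6667)·(1.6667)) / 5 = 25.3333/5 = 5.0667

S is symmetric (S[j,i] = S[i,j]). Assembling:

S = [[5.9, -0.6],
 [-0.6, 5.0667]]


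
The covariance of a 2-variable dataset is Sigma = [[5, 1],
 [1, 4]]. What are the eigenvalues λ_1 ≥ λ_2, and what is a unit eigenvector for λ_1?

Step 1 — characteristic polynomial of 2×2 Sigma:
  det(Sigma - λI) = λ² - trace · λ + det = 0.
  trace = 5 + 4 = 9, det = 5·4 - (1)² = 19.
Step 2 — discriminant:
  Δ = trace² - 4·det = 81 - 76 = 5.
Step 3 — eigenvalues:
  λ = (trace ± √Δ)/2 = (9 ± 2.2361)/2,
  λ_1 = 5.618,  λ_2 = 3.382.

Step 4 — unit eigenvector for λ_1: solve (Sigma - λ_1 I)v = 0. First row:
  (5 - 5.618)·v_x + (1)·v_y = 0, i.e. (-0.618)·v_x + (1)·v_y = 0,
  so v ∝ (b, λ_1 - a) = (1, 0.618) = u.
  ||u|| = √((1)² + (0.618)²) = √(1.382) ≈ 1.1756,
  v_1 = u/||u|| ≈ (0.8507, 0.5257) (||v_1|| = 1).

λ_1 = 5.618,  λ_2 = 3.382;  v_1 ≈ (0.8507, 0.5257)


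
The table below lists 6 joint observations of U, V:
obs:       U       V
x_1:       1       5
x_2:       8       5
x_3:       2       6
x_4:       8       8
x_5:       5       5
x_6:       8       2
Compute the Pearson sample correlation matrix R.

Step 1 — column means:
  mean(U) = (1 + 8 + 2 + 8 + 5 + 8) / 6 = 32/6 = 5.3333
  mean(V) = (5 + 5 + 6 + 8 + 5 + 2) / 6 = 31/6 = 5.1667

Step 2 — sample variances and covariances s[i,j] = (1/(n-1)) · Σ_k (x_{k,i} - mean_i) · (x_{k,j} - mean_j), with n-1 = 5:
  s[U,U] = ((-4.3333)·(-4.3333) + (2.6667)·(2.6667) + (-3.3333)·(-3.3333) + (2.6667)·(2.6667) + (-0.3333)·(-0.3333) + (2.6667)·(2.6667)) / 5 = 51.3333/5 = 10.2667
  s[U,V] = ((-4.3333)·(-0.1667) + (2.6667)·(-0.1667) + (-3.3333)·(0.8333) + (2.6667)·(2.8333) + (-0.3333)·(-0.1667) + (2.6667)·(-3.1667)) / 5 = -3.3333/5 = -0.6667
  s[V,V] = ((-0.1667)·(-0.1667) + (-0.1667)·(-0.1667) + (0.8333)·(0.8333) + (2.8333)·(2.8333) + (-0.1667)·(-0.1667) + (-3.1667)·(-3.1667)) / 5 = 18.8333/5 = 3.7667
  Sample standard deviations s_i = √(s[i,i]):
  s(U) = √(10.2667) = 3.2042
  s(V) = √(3.7667) = 1.9408

Step 3 — r_{ij} = s_{ij} / (s_i · s_j):
  r[U,U] = 1 (diagonal).
  r[U,V] = -0.6667 / (3.2042 · 1.9408) = -0.6667 / 6.2186 = -0.1072
  r[V,V] = 1 (diagonal).

R is symmetric with unit diagonal. Assembling:

R = [[1, -0.1072],
 [-0.1072, 1]]


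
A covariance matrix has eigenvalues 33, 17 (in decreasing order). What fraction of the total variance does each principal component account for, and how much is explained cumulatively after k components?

Step 1 — total variance = trace(Sigma) = Σ λ_i = 33 + 17 = 50.

Step 2 — fraction explained by component i = λ_i / Σ λ:
  PC1: 33/50 = 0.66
  PC2: 17/50 = 0.34

Step 3 — cumulative fraction after k components = (λ_1 + ... + λ_k) / Σ λ:
  k = 1: 33/50 = 0.66
  k = 2: (33 + 17)/50 = 50/50 = 1

Summary (fraction, with percent):

explained: PC1 0.66 (66%), PC2 0.34 (34%);  cumulative: 0.66, 1


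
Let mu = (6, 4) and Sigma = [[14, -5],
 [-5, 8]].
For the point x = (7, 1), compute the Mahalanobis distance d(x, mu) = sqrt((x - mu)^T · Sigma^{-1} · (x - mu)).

Step 1 — centre the observation: (x - mu) = (1, -3).

Step 2 — invert Sigma. det(Sigma) = 14·8 - (-5)² = 87.
  Sigma^{-1} = (1/det) · [[d, -b], [-b, a]] = [[0.092, 0.0575],
 [0.0575, 0.1609]].

Step 3 — form the quadratic (x - mu)^T · Sigma^{-1} · (x - mu):
  Sigma^{-1} · (x - mu) = (-0.0805, -0.4253).
  (x - mu)^T · [Sigma^{-1} · (x - mu)] = (1)·(-0.0805) + (-3)·(-0.4253) = 1.1954.

Step 4 — take square root: d = √(1.1954) ≈ 1.0933.

d(x, mu) = √(1.1954) ≈ 1.0933


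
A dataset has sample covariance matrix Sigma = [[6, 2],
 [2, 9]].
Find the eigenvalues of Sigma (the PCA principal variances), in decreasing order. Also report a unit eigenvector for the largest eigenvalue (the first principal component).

Step 1 — characteristic polynomial of 2×2 Sigma:
  det(Sigma - λI) = λ² - trace · λ + det = 0.
  trace = 6 + 9 = 15, det = 6·9 - (2)² = 50.
Step 2 — discriminant:
  Δ = trace² - 4·det = 225 - 200 = 25.
Step 3 — eigenvalues:
  λ = (trace ± √Δ)/2 = (15 ± 5)/2,
  λ_1 = 10,  λ_2 = 5.

Step 4 — unit eigenvector for λ_1: solve (Sigma - λ_1 I)v = 0. First row:
  (6 - 10)·v_x + (2)·v_y = 0, i.e. (-4)·v_x + (2)·v_y = 0,
  so v ∝ (b, λ_1 - a) = (2, 4) = u.
  ||u|| = √((2)² + (4)²) = √(20) ≈ 4.4721,
  v_1 = u/||u|| ≈ (0.4472, 0.8944) (||v_1|| = 1).

λ_1 = 10,  λ_2 = 5;  v_1 ≈ (0.4472, 0.8944)


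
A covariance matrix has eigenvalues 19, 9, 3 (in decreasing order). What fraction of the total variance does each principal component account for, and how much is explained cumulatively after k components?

Step 1 — total variance = trace(Sigma) = Σ λ_i = 19 + 9 + 3 = 31.

Step 2 — fraction explained by component i = λ_i / Σ λ:
  PC1: 19/31 = 0.6129
  PC2: 9/31 = 0.2903
  PC3: 3/31 = 0.0968

Step 3 — cumulative fraction after k components = (λ_1 + ... + λ_k) / Σ λ:
  k = 1: 19/31 = 0.6129
  k = 2: (19 + 9)/31 = 28/31 = 0.9032
  k = 3: (19 + 9 + 3)/31 = 31/31 = 1

Summary (fraction, with percent):

explained: PC1 0.6129 (61.29%), PC2 0.2903 (29.03%), PC3 0.0968 (9.68%);  cumulative: 0.6129, 0.9032, 1


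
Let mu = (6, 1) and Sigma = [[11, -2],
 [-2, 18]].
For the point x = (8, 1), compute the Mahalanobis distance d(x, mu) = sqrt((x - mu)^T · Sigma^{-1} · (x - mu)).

Step 1 — centre the observation: (x - mu) = (2, 0).

Step 2 — invert Sigma. det(Sigma) = 11·18 - (-2)² = 194.
  Sigma^{-1} = (1/det) · [[d, -b], [-b, a]] = [[0.0928, 0.0103],
 [0.0103, 0.0567]].

Step 3 — form the quadratic (x - mu)^T · Sigma^{-1} · (x - mu):
  Sigma^{-1} · (x - mu) = (0.1856, 0.0206).
  (x - mu)^T · [Sigma^{-1} · (x - mu)] = (2)·(0.1856) + (0)·(0.0206) = 0.3711.

Step 4 — take square root: d = √(0.3711) ≈ 0.6092.

d(x, mu) = √(0.3711) ≈ 0.6092


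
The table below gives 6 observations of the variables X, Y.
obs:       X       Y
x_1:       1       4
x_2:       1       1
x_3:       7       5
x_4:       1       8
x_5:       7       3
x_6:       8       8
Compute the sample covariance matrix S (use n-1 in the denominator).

Step 1 — column means:
  mean(X) = (1 + 1 + 7 + 1 + 7 + 8) / 6 = 25/6 = 4.1667
  mean(Y) = (4 + 1 + 5 + 8 + 3 + 8) / 6 = 29/6 = 4.8333

Step 2 — sample covariance S[i,j] = (1/(n-1)) · Σ_k (x_{k,i} - mean_i) · (x_{k,j} - mean_j), with n-1 = 5.
  S[X,X] = ((-3.1667)·(-3.1667) + (-3.1667)·(-3.1667) + (2.8333)·(2.8333) + (-3.1667)·(-3.1667) + (2.8333)·(2.8333) + (3.8333)·(3.8333)) / 5 = 60.8333/5 = 12.1667
  S[X,Y] = ((-3.1667)·(-0.8333) + (-3.1667)·(-3.8333) + (2.8333)·(0.1667) + (-3.1667)·(3.1667) + (2.8333)·(-1.8333) + (3.8333)·(3.1667)) / 5 = 12.1667/5 = 2.4333
  S[Y,Y] = ((-0.8333)·(-0.8333) + (-3.8333)·(-3.8333) + (0.1667)·(0.1667) + (3.1667)·(3.1667) + (-1.8333)·(-1.8333) + (3.1667)·(3.1667)) / 5 = 38.8333/5 = 7.7667

S is symmetric (S[j,i] = S[i,j]). Assembling:

S = [[12.1667, 2.4333],
 [2.4333, 7.7667]]


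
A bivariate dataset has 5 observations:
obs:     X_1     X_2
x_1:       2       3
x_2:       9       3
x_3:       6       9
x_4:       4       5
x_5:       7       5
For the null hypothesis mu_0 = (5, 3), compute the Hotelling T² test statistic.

Step 1 — sample mean vector:
  mean(X_1) = (2 + 9 + 6 + 4 + 7) / 5 = 28/5 = 5.6
  mean(X_2) = (3 + 3 + 9 + 5 + 5) / 5 = 25/5 = 5
  x̄ = (5.6, 5),  deviation x̄ - mu_0 = (5.6, 5) - (5, 3) = (0.6, 2).

Step 2 — sample covariance matrix, S[i,j] = (1/(n-1)) · Σ_k (x_{k,i} - mean_i) · (x_{k,j} - mean_j), divisor n-1 = 4:
  S[X_1,X_1] = ((-3.6)·(-3.6) + (3.4)·(3.4) + (0.4)·(0.4) + (-1.6)·(-1.6) + (1.4)·(1.4)) / 4 = 29.2/4 = 7.3
  S[X_1,X_2] = ((-3.6)·(-2) + (3.4)·(-2) + (0.4)·(4) + (-1.6)·(0) + (1.4)·(0)) / 4 = 2/4 = 0.5
  S[X_2,X_2] = ((-2)·(-2) + (-2)·(-2) + (4)·(4) + (0)·(0) + (0)·(0)) / 4 = 24/4 = 6
  S = [[7.3, 0.5],
 [0.5, 6]].

Step 3 — invert S. det(S) = 7.3·6 - (0.5)² = 43.55.
  S^{-1} = (1/det) · [[d, -b], [-b, a]] = [[0.1378, -0.0115],
 [-0.0115, 0.1676]].

Step 4 — quadratic form (x̄ - mu_0)^T · S^{-1} · (x̄ - mu_0):
  S^{-1} · (x̄ - mu_0) = (0.0597, 0.3284),
  (x̄ - mu_0)^T · [...] = (0.6)·(0.0597) + (2)·(0.3284) = 0.6925.

Step 5 — scale by n: T² = 5 · 0.6925 = 3.4627.

T² ≈ 3.4627
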